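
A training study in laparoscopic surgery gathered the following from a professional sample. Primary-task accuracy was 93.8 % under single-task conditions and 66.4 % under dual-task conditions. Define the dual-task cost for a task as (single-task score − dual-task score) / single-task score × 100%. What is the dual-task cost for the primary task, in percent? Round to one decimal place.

29.2

Cost = (93.8 − 66.4) / 93.8 × 100%
     = 27.4000 / 93.8 × 100% = 29.2111%.
≈ 29.2%.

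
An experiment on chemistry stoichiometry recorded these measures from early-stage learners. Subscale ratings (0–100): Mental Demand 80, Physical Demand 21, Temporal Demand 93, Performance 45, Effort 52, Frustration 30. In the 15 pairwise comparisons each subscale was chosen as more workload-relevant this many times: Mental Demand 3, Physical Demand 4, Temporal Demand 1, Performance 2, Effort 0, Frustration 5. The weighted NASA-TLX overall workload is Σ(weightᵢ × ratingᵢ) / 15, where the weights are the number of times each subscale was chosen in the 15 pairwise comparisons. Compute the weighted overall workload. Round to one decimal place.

The tallies are the weights (they sum to 15).
Weighted sum = 3·80 + 4·21 + 1·93 + 2·45 + 0·52 + 5·30
            = 240 + 84 + 93 + 90 + 0 + 150 = 657.
Overall workload = 657 / 15 = 43.8000 ≈ 43.8.

43.8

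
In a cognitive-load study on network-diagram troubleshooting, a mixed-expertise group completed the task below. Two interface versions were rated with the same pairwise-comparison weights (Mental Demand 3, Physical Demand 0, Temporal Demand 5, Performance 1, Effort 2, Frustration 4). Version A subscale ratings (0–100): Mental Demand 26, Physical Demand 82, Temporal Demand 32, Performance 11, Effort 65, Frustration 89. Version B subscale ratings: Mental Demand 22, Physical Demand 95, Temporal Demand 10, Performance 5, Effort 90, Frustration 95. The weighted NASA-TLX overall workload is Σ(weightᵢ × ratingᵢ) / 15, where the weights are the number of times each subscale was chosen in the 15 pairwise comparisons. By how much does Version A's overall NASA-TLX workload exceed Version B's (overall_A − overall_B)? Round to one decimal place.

3.6

Version A weighted sum = 3·26 + 0·82 + 5·32 + 1·11 + 2·65 + 4·89 = 78 + 0 + 160 + 11 + 130 + 356 = 735; overall_A = 735/15 = 49.0000.
Version B weighted sum = 3·22 + 0·95 + 5·10 + 1·5 + 2·90 + 4·95 = 66 + 0 + 50 + 5 + 180 + 380 = 681; overall_B = 681/15 = 45.4000.
Difference = 49.0000 − 45.4000 = 3.6000 ≈ 3.6.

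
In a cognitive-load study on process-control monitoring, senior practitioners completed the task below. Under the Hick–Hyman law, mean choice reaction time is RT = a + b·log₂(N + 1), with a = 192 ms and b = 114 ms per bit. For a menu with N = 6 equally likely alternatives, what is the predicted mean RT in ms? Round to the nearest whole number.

log₂(6 + 1) = log₂(7) = 2.8074.
RT = 192 + 114 × 2.8074 = 192 + 320.0436 = 512.0436 ms.
≈ 512 ms.

512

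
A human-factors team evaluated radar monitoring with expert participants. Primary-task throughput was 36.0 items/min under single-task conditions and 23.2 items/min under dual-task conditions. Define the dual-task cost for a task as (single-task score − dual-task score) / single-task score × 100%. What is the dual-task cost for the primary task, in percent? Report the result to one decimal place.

Cost = (36.0 − 23.2) / 36.0 × 100%
     = 12.8000 / 36.0 × 100% = 35.5556%.
≈ 35.6%.

35.6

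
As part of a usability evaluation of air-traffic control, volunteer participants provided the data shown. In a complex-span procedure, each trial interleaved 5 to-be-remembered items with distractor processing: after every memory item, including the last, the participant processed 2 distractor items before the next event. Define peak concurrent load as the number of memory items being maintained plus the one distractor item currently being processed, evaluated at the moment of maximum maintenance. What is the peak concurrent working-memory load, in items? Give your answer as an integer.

Maintenance is greatest during the distractor(s) after memory item 5: all 5 memory items are being held.
One distractor item is concurrently being processed.
Peak concurrent load = 5 + 1 = 6 items.

6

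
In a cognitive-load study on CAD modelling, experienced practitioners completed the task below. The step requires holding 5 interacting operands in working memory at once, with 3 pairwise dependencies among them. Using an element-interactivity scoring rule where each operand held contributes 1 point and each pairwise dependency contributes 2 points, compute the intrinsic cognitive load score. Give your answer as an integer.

11

Element contribution: 5 × 1 = 5.
Interaction contribution: 3 × 2 = 6.
Intrinsic load = 5 + 6 = 11.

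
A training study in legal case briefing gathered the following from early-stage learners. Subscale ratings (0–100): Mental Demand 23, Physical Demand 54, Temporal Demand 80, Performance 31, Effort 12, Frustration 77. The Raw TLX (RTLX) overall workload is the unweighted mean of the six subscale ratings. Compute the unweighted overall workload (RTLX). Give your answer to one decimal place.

46.2

Sum of ratings = 23 + 54 + 80 + 31 + 12 + 77 = 277.
RTLX = 277 / 6 = 46.1667 ≈ 46.2.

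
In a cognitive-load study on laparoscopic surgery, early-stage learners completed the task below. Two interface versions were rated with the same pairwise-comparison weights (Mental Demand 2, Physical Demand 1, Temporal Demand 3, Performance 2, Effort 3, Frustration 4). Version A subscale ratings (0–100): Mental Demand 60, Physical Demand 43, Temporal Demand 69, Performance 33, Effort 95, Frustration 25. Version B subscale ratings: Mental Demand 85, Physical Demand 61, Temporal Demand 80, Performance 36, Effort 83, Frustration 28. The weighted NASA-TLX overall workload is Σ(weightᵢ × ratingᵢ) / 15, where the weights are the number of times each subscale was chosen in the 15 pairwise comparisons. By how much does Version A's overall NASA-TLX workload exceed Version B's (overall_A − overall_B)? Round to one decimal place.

-5.5

Version A weighted sum = 2·60 + 1·43 + 3·69 + 2·33 + 3·95 + 4·25 = 120 + 43 + 207 + 66 + 285 + 100 = 821; overall_A = 821/15 = 54.7333.
Version B weighted sum = 2·85 + 1·61 + 3·80 + 2·36 + 3·83 + 4·28 = 170 + 61 + 240 + 72 + 249 + 112 = 904; overall_B = 904/15 = 60.2667.
Difference = 54.7333 − 60.2667 = -5.5334 ≈ -5.5.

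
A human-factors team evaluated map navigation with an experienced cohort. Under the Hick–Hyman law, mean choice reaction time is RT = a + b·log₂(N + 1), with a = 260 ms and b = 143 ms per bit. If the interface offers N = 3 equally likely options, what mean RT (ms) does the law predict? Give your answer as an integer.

log₂(3 + 1) = log₂(4) = 2.0000.
RT = 260 + 143 × 2.0000 = 260 + 286.0000 = 546.0000 ms.
≈ 546 ms.

546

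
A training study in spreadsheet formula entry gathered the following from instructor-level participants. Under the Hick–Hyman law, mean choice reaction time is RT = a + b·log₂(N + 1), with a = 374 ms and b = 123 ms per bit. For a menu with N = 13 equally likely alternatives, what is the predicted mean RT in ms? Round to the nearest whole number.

log₂(13 + 1) = log₂(14) = 3.8074.
RT = 374 + 123 × 3.8074 = 374 + 468.3102 = 842.3102 ms.
≈ 842 ms.

842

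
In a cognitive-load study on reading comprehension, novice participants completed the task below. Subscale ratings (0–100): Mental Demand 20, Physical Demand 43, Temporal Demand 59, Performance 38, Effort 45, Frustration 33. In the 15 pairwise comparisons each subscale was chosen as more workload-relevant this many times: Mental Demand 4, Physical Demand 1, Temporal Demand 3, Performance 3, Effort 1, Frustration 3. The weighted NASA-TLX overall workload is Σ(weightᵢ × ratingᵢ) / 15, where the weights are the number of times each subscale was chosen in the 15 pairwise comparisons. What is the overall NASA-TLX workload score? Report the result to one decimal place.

The tallies are the weights (they sum to 15).
Weighted sum = 4·20 + 1·43 + 3·59 + 3·38 + 1·45 + 3·33
            = 80 + 43 + 177 + 114 + 45 + 99 = 558.
Overall workload = 558 / 15 = 37.2000 ≈ 37.2.

37.2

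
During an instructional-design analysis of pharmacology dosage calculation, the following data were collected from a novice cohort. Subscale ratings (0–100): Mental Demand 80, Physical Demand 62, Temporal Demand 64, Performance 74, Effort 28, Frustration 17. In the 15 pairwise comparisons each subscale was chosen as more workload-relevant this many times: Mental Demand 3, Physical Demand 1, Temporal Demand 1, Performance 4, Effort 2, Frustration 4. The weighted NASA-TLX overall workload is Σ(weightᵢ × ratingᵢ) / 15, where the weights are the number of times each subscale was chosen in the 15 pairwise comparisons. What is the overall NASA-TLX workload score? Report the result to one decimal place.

The tallies are the weights (they sum to 15).
Weighted sum = 3·80 + 1·62 + 1·64 + 4·74 + 2·28 + 4·17
            = 240 + 62 + 64 + 296 + 56 + 68 = 786.
Overall workload = 786 / 15 = 52.4000 ≈ 52.4.

52.4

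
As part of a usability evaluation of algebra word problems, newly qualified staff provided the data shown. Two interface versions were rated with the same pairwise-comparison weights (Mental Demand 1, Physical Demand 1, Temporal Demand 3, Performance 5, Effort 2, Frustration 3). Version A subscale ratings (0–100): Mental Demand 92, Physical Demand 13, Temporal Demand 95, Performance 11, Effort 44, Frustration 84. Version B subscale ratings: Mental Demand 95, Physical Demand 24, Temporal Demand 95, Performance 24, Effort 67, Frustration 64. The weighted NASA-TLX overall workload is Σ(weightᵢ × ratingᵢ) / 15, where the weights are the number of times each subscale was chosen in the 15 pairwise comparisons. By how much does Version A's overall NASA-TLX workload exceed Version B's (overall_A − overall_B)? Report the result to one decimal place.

-4.3

Version A weighted sum = 1·92 + 1·13 + 3·95 + 5·11 + 2·44 + 3·84 = 92 + 13 + 285 + 55 + 88 + 252 = 785; overall_A = 785/15 = 52.3333.
Version B weighted sum = 1·95 + 1·24 + 3·95 + 5·24 + 2·67 + 3·64 = 95 + 24 + 285 + 120 + 134 + 192 = 850; overall_B = 850/15 = 56.6667.
Difference = 52.3333 − 56.6667 = -4.3334 ≈ -4.3.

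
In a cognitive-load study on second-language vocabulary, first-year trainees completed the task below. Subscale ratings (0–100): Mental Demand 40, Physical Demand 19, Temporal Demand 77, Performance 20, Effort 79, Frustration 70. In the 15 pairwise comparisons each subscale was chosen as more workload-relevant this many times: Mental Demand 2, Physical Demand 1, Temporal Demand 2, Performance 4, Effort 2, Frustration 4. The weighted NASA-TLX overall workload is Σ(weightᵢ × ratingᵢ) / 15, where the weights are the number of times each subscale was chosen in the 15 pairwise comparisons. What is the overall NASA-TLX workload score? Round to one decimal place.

The tallies are the weights (they sum to 15).
Weighted sum = 2·40 + 1·19 + 2·77 + 4·20 + 2·79 + 4·70
            = 80 + 19 + 154 + 80 + 158 + 280 = 771.
Overall workload = 771 / 15 = 51.4000 ≈ 51.4.

51.4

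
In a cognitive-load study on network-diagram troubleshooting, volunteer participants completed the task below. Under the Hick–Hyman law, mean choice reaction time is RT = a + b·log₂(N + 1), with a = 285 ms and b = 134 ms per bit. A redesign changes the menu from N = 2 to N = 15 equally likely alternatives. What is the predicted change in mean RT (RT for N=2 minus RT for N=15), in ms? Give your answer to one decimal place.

-323.6

RT(2) = 285 + 134·log₂(3) = 285 + 134·1.5850 = 497.3900 ms.
RT(15) = 285 + 134·log₂(16) = 285 + 134·4.0000 = 821.0000 ms.
Difference = 497.3900 − 821.0000 = -323.6100 ≈ -323.6 ms.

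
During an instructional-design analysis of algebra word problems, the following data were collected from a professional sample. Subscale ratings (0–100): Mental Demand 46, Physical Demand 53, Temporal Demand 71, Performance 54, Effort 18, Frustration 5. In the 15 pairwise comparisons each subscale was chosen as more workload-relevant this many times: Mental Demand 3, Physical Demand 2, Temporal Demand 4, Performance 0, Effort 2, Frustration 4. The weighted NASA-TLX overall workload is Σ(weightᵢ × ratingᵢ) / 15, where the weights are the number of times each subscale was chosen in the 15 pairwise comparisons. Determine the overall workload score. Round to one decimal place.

The tallies are the weights (they sum to 15).
Weighted sum = 3·46 + 2·53 + 4·71 + 0·54 + 2·18 + 4·5
            = 138 + 106 + 284 + 0 + 36 + 20 = 584.
Overall workload = 584 / 15 = 38.9333 ≈ 38.9.

38.9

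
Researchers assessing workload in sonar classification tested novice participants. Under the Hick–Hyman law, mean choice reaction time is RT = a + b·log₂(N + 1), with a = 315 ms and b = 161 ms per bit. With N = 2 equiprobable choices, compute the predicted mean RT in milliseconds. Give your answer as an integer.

570

log₂(2 + 1) = log₂(3) = 1.5850.
RT = 315 + 161 × 1.5850 = 315 + 255.1850 = 570.1850 ms.
≈ 570 ms.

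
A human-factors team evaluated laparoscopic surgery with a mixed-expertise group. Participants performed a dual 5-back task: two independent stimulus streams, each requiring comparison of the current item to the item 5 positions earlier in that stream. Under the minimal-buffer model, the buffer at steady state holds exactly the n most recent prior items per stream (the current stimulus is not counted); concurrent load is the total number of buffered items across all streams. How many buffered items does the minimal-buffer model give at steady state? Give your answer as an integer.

Each stream's buffer holds its 5 most recent prior items.
Two independent streams: 2 × 5 = 10 buffered items at steady state.

10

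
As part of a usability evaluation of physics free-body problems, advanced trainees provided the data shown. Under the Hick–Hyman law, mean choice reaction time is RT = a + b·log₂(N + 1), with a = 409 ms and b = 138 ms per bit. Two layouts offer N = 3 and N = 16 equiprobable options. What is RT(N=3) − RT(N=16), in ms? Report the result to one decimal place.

RT(3) = 409 + 138·log₂(4) = 409 + 138·2.0000 = 685.0000 ms.
RT(16) = 409 + 138·log₂(17) = 409 + 138·4.0875 = 973.0750 ms.
Difference = 685.0000 − 973.0750 = -288.0750 ≈ -288.1 ms.

-288.1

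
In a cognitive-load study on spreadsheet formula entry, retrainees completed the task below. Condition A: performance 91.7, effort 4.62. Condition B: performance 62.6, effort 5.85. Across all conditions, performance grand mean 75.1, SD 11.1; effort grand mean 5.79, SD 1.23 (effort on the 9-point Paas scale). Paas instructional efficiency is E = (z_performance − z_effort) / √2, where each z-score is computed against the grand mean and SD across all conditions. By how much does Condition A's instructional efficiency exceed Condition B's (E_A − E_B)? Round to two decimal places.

2.56

Condition A: z_P = (91.7 − 75.1)/11.1 = 1.4955; z_E = (4.62 − 5.79)/1.23 = -0.9512; E_A = (1.4955 − (-0.9512))/√2 = 1.7301.
Condition B: z_P = (62.6 − 75.1)/11.1 = -1.1261; z_E = (5.85 − 5.79)/1.23 = 0.0488; E_B = (-1.1261 − 0.0488)/√2 = -0.8308.
E_A − E_B = 1.7301 − (-0.8308) = 2.5609 ≈ 2.56.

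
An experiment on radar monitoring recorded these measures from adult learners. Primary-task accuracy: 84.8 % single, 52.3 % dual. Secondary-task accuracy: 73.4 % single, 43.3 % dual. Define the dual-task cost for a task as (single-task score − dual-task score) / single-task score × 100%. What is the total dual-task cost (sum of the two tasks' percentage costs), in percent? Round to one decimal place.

79.3

Primary cost = (84.8 − 52.3) / 84.8 × 100% = 38.3255%.
Secondary cost = (73.4 − 43.3) / 73.4 × 100% = 41.0082%.
Total = 38.3255% + 41.0082% = 79.3337% ≈ 79.3%.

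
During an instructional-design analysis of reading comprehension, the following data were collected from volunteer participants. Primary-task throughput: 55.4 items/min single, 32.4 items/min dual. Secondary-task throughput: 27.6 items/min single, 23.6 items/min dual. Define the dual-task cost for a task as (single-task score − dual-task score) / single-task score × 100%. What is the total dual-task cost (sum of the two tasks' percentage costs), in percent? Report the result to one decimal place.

Primary cost = (55.4 − 32.4) / 55.4 × 100% = 41.5162%.
Secondary cost = (27.6 − 23.6) / 27.6 × 100% = 14.4928%.
Total = 41.5162% + 14.4928% = 56.0090% ≈ 56.0%.

56.0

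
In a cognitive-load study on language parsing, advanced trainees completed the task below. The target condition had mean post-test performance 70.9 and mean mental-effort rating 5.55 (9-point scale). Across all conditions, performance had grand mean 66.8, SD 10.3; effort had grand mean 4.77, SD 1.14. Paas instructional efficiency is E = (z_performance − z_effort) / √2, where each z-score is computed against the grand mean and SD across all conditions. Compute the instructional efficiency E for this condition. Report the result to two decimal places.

-0.20

z_performance = (70.9 − 66.8) / 10.3 = 4.1000 / 10.3 = 0.3981.
z_effort = (5.55 − 4.77) / 1.14 = 0.7800 / 1.14 = 0.6842.
z_P − z_E = 0.3981 − 0.6842 = -0.2861.
E = -0.2861 / √2 = -0.2861 / 1.41421 = -0.2023 ≈ -0.20.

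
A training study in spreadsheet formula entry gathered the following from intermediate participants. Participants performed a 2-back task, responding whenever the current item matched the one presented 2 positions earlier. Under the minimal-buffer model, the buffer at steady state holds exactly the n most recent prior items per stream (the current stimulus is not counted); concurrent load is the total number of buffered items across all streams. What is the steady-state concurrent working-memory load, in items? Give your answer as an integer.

The buffer holds the 2 most recent prior items.
Steady-state concurrent load = 2 items.

2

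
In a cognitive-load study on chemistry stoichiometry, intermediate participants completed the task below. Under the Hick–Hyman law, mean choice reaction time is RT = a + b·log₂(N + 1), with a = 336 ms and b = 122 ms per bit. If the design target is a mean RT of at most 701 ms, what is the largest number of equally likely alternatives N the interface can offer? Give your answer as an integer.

Set 336 + 122·log₂(N + 1) ≤ 701.
log₂(N + 1) ≤ (701 − 336) / 122 = 2.9918.
N + 1 ≤ 2^2.9918 = 7.9547.
N ≤ 6.9547, so the largest integer N is 6.

6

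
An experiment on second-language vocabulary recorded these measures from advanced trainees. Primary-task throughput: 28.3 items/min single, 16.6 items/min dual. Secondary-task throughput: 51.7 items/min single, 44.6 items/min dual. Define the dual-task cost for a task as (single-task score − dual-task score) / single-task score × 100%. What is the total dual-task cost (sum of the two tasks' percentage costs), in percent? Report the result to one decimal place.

55.1

Primary cost = (28.3 − 16.6) / 28.3 × 100% = 41.3428%.
Secondary cost = (51.7 − 44.6) / 51.7 × 100% = 13.7331%.
Total = 41.3428% + 13.7331% = 55.0759% ≈ 55.1%.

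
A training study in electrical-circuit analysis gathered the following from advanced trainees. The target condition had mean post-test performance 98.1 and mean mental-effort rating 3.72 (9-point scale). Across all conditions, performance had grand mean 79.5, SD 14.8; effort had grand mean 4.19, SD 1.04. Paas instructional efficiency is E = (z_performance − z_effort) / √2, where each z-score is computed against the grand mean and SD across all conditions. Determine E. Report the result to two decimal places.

z_performance = (98.1 − 79.5) / 14.8 = 18.6000 / 14.8 = 1.2568.
z_effort = (3.72 − 4.19) / 1.04 = -0.4700 / 1.04 = -0.4519.
z_P − z_E = 1.2568 − (-0.4519) = 1.7087.
E = 1.7087 / √2 = 1.7087 / 1.41421 = 1.2082 ≈ 1.21.

1.21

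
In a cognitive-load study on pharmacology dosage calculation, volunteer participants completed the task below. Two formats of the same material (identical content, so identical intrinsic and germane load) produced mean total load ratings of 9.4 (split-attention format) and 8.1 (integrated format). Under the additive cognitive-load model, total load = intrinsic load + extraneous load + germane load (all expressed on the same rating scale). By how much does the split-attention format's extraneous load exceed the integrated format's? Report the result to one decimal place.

Intrinsic and germane load are equal across formats, so the difference in total load equals the difference in extraneous load.
Extraneous-load difference = 9.4 − 8.1 = 1.3.

1.3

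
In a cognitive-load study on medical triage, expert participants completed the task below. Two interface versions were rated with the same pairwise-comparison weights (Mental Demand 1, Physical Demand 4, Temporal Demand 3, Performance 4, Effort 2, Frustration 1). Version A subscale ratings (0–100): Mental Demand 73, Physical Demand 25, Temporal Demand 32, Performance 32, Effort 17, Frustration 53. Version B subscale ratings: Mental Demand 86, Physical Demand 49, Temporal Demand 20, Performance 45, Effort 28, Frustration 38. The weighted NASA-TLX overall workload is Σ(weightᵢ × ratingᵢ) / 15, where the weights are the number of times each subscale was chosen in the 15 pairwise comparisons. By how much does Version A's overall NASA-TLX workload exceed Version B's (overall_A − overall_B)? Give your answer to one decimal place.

Version A weighted sum = 1·73 + 4·25 + 3·32 + 4·32 + 2·17 + 1·53 = 73 + 100 + 96 + 128 + 34 + 53 = 484; overall_A = 484/15 = 32.2667.
Version B weighted sum = 1·86 + 4·49 + 3·20 + 4·45 + 2·28 + 1·38 = 86 + 196 + 60 + 180 + 56 + 38 = 616; overall_B = 616/15 = 41.0667.
Difference = 32.2667 − 41.0667 = -8.8000 ≈ -8.8.

-8.8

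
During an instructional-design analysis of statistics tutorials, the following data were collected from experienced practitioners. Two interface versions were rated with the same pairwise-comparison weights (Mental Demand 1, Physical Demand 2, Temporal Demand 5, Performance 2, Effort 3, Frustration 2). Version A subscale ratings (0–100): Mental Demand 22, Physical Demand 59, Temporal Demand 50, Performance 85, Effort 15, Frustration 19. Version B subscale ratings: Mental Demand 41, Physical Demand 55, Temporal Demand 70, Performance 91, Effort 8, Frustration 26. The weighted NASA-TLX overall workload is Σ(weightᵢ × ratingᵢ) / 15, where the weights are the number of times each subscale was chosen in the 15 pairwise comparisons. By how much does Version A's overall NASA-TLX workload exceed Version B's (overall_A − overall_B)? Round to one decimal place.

-7.7

Version A weighted sum = 1·22 + 2·59 + 5·50 + 2·85 + 3·15 + 2·19 = 22 + 118 + 250 + 170 + 45 + 38 = 643; overall_A = 643/15 = 42.8667.
Version B weighted sum = 1·41 + 2·55 + 5·70 + 2·91 + 3·8 + 2·26 = 41 + 110 + 350 + 182 + 24 + 52 = 759; overall_B = 759/15 = 50.6000.
Difference = 42.8667 − 50.6000 = -7.7333 ≈ -7.7.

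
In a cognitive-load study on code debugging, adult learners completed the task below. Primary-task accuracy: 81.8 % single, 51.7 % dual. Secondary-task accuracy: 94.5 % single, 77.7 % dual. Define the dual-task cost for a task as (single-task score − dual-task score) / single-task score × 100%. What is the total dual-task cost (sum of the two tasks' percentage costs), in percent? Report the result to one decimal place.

Primary cost = (81.8 − 51.7) / 81.8 × 100% = 36.7971%.
Secondary cost = (94.5 − 77.7) / 94.5 × 100% = 17.7778%.
Total = 36.7971% + 17.7778% = 54.5749% ≈ 54.6%.

54.6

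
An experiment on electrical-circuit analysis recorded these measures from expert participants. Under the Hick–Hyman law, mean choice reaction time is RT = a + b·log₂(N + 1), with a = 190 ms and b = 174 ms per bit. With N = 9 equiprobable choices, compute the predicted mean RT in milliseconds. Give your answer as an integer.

log₂(9 + 1) = log₂(10) = 3.3219.
RT = 190 + 174 × 3.3219 = 190 + 578.0106 = 768.0106 ms.
≈ 768 ms.

768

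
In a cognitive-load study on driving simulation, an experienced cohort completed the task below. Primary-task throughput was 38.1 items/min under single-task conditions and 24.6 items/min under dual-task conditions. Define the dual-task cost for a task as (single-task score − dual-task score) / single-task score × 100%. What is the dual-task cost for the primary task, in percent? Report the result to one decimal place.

35.4

Cost = (38.1 − 24.6) / 38.1 × 100%
     = 13.5000 / 38.1 × 100% = 35.4331%.
≈ 35.4%.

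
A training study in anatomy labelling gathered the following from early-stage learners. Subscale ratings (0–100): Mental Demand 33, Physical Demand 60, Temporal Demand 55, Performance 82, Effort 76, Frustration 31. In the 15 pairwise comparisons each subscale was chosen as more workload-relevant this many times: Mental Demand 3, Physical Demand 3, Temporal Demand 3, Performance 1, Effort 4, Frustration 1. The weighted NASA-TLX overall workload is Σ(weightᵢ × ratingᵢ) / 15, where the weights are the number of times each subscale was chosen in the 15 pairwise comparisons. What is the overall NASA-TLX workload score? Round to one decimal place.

The tallies are the weights (they sum to 15).
Weighted sum = 3·33 + 3·60 + 3·55 + 1·82 + 4·76 + 1·31
            = 99 + 180 + 165 + 82 + 304 + 31 = 861.
Overall workload = 861 / 15 = 57.4000 ≈ 57.4.

57.4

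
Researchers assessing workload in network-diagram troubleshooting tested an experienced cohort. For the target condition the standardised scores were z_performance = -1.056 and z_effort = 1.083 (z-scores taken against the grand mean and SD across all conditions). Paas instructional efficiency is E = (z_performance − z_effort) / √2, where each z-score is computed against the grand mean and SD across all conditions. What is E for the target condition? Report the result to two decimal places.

z_P − z_E = -1.056 − 1.083 = -2.1390.
E = -2.1390 / √2 = -2.1390 / 1.41421 = -1.5125 ≈ -1.51.

-1.51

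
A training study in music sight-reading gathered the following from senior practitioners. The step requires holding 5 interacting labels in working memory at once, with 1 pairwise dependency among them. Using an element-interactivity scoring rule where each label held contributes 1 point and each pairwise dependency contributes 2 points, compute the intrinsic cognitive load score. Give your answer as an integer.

7

Element contribution: 5 × 1 = 5.
Interaction contribution: 1 × 2 = 2.
Intrinsic load = 5 + 2 = 7.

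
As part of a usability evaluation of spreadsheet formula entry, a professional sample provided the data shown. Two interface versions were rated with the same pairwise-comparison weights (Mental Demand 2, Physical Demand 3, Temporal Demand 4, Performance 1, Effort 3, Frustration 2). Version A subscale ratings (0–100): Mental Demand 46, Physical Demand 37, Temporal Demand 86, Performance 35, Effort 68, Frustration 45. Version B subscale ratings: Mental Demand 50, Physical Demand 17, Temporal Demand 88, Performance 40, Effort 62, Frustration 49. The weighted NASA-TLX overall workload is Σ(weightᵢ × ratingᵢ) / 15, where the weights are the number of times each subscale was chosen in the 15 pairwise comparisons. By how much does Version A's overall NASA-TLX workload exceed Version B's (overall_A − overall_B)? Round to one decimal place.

3.3

Version A weighted sum = 2·46 + 3·37 + 4·86 + 1·35 + 3·68 + 2·45 = 92 + 111 + 344 + 35 + 204 + 90 = 876; overall_A = 876/15 = 58.4000.
Version B weighted sum = 2·50 + 3·17 + 4·88 + 1·40 + 3·62 + 2·49 = 100 + 51 + 352 + 40 + 186 + 98 = 827; overall_B = 827/15 = 55.1333.
Difference = 58.4000 − 55.1333 = 3.2667 ≈ 3.3.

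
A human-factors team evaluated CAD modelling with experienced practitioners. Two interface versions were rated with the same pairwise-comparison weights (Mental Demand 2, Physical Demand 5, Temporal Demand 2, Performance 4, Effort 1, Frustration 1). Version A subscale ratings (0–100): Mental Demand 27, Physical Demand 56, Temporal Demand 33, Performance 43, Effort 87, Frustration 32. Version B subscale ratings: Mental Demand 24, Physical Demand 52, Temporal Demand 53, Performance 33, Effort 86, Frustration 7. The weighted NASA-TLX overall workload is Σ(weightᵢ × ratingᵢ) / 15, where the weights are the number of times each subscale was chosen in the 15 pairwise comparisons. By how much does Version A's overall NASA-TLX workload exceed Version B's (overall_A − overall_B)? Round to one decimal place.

3.5

Version A weighted sum = 2·27 + 5·56 + 2·33 + 4·43 + 1·87 + 1·32 = 54 + 280 + 66 + 172 + 87 + 32 = 691; overall_A = 691/15 = 46.0667.
Version B weighted sum = 2·24 + 5·52 + 2·53 + 4·33 + 1·86 + 1·7 = 48 + 260 + 106 + 132 + 86 + 7 = 639; overall_B = 639/15 = 42.6000.
Difference = 46.0667 − 42.6000 = 3.4667 ≈ 3.5.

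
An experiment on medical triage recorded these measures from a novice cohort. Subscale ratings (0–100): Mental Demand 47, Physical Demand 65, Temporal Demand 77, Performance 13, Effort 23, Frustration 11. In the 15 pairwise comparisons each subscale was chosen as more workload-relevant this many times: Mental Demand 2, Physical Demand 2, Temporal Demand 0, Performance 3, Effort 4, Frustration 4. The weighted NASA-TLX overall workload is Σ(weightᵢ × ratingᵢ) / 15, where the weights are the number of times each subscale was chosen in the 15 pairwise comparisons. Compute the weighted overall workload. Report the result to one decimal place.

The tallies are the weights (they sum to 15).
Weighted sum = 2·47 + 2·65 + 0·77 + 3·13 + 4·23 + 4·11
            = 94 + 130 + 0 + 39 + 92 + 44 = 399.
Overall workload = 399 / 15 = 26.6000 ≈ 26.6.

26.6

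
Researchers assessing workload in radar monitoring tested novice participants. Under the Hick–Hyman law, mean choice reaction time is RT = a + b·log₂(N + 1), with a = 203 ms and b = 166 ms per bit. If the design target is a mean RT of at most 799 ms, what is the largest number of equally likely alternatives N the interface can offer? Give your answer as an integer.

Set 203 + 166·log₂(N + 1) ≤ 799.
log₂(N + 1) ≤ (799 − 203) / 166 = 3.5904.
N + 1 ≤ 2^3.5904 = 12.0453.
N ≤ 11.0453, so the largest integer N is 11.

11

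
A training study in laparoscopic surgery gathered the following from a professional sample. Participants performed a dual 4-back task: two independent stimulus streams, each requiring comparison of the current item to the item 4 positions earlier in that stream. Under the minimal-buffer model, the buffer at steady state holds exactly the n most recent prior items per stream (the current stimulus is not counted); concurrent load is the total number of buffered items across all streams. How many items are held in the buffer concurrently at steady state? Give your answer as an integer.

8

Each stream's buffer holds its 4 most recent prior items.
Two independent streams: 2 × 4 = 8 buffered items at steady state.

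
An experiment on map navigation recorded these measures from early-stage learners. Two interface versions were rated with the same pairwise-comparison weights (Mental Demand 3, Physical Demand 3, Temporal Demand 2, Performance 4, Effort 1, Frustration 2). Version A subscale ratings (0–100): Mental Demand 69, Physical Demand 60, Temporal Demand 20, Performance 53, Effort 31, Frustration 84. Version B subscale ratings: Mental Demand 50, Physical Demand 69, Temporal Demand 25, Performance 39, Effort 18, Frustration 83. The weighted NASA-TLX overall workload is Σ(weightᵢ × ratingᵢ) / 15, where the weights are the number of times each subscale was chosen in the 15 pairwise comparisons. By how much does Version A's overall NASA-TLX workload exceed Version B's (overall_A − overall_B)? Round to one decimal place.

Version A weighted sum = 3·69 + 3·60 + 2·20 + 4·53 + 1·31 + 2·84 = 207 + 180 + 40 + 212 + 31 + 168 = 838; overall_A = 838/15 = 55.8667.
Version B weighted sum = 3·50 + 3·69 + 2·25 + 4·39 + 1·18 + 2·83 = 150 + 207 + 50 + 156 + 18 + 166 = 747; overall_B = 747/15 = 49.8000.
Difference = 55.8667 − 49.8000 = 6.0667 ≈ 6.1.

6.1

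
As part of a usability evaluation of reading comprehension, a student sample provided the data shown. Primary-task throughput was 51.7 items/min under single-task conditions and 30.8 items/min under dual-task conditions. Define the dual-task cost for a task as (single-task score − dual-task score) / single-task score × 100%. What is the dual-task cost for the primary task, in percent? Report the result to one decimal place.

40.4

Cost = (51.7 − 30.8) / 51.7 × 100%
     = 20.9000 / 51.7 × 100% = 40.4255%.
≈ 40.4%.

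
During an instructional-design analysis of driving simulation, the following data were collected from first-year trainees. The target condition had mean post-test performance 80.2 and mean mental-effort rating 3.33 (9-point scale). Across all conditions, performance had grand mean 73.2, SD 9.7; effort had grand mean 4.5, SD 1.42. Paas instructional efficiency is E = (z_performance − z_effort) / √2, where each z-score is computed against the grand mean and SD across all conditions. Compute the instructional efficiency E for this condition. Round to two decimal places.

1.09

z_performance = (80.2 − 73.2) / 9.7 = 7.0000 / 9.7 = 0.7216.
z_effort = (3.33 − 4.5) / 1.42 = -1.1700 / 1.42 = -0.8239.
z_P − z_E = 0.7216 − (-0.8239) = 1.5455.
E = 1.5455 / √2 = 1.5455 / 1.41421 = 1.0928 ≈ 1.09.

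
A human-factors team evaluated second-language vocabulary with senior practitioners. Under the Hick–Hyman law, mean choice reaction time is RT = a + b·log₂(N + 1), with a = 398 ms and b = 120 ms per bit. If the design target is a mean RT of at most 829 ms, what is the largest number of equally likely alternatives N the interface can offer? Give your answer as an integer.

Set 398 + 120·log₂(N + 1) ≤ 829.
log₂(N + 1) ≤ (829 − 398) / 120 = 3.5917.
N + 1 ≤ 2^3.5917 = 12.0562.
N ≤ 11.0562, so the largest integer N is 11.

11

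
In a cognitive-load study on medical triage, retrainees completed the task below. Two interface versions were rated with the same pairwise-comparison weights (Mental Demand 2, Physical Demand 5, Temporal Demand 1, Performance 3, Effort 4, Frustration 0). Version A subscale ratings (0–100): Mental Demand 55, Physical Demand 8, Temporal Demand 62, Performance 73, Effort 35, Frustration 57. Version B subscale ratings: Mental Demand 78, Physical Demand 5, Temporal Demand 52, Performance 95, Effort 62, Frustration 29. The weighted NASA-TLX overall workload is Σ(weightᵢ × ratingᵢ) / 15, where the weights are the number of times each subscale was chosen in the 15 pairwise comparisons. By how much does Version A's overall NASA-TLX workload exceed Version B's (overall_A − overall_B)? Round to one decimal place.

Version A weighted sum = 2·55 + 5·8 + 1·62 + 3·73 + 4·35 + 0·57 = 110 + 40 + 62 + 219 + 140 + 0 = 571; overall_A = 571/15 = 38.0667.
Version B weighted sum = 2·78 + 5·5 + 1·52 + 3·95 + 4·62 + 0·29 = 156 + 25 + 52 + 285 + 248 + 0 = 766; overall_B = 766/15 = 51.0667.
Difference = 38.0667 − 51.0667 = -13.0000 ≈ -13.0.

-13.0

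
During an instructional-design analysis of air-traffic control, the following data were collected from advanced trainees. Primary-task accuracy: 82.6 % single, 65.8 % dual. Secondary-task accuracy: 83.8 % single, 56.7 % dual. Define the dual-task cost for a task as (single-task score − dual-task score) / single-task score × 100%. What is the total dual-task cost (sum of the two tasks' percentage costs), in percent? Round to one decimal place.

Primary cost = (82.6 − 65.8) / 82.6 × 100% = 20.3390%.
Secondary cost = (83.8 − 56.7) / 83.8 × 100% = 32.3389%.
Total = 20.3390% + 32.3389% = 52.6779% ≈ 52.7%.

52.7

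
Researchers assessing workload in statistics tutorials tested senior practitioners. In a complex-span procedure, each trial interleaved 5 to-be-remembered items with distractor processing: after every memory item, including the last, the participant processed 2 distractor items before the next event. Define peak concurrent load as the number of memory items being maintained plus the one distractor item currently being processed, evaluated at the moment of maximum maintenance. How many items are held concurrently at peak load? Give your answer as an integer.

Maintenance is greatest during the distractor(s) after memory item 5: all 5 memory items are being held.
One distractor item is concurrently being processed.
Peak concurrent load = 5 + 1 = 6 items.

6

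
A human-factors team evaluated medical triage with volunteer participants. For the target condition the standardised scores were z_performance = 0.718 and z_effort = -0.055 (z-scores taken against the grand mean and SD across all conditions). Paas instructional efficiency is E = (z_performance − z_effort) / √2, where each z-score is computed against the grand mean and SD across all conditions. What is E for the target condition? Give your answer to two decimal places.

0.55

z_P − z_E = 0.718 − (-0.055) = 0.7730.
E = 0.7730 / √2 = 0.7730 / 1.41421 = 0.5466 ≈ 0.55.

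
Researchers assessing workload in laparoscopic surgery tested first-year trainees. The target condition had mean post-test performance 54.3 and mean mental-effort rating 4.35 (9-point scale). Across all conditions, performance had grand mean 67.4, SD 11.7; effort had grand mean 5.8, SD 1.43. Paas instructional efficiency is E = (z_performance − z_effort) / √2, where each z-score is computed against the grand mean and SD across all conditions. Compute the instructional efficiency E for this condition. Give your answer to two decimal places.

-0.07

z_performance = (54.3 − 67.4) / 11.7 = -13.1000 / 11.7 = -1.1197.
z_effort = (4.35 − 5.8) / 1.43 = -1.4500 / 1.43 = -1.0140.
z_P − z_E = -1.1197 − (-1.0140) = -0.1057.
E = -0.1057 / √2 = -0.1057 / 1.41421 = -0.0747 ≈ -0.07.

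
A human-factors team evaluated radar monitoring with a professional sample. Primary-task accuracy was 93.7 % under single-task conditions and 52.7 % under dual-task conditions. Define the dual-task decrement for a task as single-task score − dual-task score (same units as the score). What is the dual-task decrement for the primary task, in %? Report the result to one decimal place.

Decrement = 93.7 − 52.7 = 41.0000 % ≈ 41.0 %.

41.0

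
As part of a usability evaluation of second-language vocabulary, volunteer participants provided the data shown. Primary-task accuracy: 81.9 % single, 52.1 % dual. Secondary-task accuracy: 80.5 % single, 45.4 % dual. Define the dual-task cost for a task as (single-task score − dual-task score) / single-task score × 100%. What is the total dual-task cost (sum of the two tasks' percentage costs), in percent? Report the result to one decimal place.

Primary cost = (81.9 − 52.1) / 81.9 × 100% = 36.3858%.
Secondary cost = (80.5 − 45.4) / 80.5 × 100% = 43.6025%.
Total = 36.3858% + 43.6025% = 79.9883% ≈ 80.0%.

80.0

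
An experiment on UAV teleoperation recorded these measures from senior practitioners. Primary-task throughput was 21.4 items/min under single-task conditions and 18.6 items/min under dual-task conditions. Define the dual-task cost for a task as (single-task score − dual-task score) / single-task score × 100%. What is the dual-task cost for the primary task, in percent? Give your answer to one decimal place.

13.1

Cost = (21.4 − 18.6) / 21.4 × 100%
     = 2.8000 / 21.4 × 100% = 13.0841%.
≈ 13.1%.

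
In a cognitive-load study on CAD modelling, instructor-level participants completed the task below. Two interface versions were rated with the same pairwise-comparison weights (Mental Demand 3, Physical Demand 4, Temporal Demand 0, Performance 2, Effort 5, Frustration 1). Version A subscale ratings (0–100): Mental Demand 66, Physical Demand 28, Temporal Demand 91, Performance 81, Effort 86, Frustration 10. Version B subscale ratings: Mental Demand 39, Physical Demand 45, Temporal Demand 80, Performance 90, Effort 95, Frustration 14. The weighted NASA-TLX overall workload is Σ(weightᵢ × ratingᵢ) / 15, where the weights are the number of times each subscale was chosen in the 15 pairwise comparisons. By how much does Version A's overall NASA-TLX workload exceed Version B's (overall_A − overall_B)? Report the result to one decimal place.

-3.6

Version A weighted sum = 3·66 + 4·28 + 0·91 + 2·81 + 5·86 + 1·10 = 198 + 112 + 0 + 162 + 430 + 10 = 912; overall_A = 912/15 = 60.8000.
Version B weighted sum = 3·39 + 4·45 + 0·80 + 2·90 + 5·95 + 1·14 = 117 + 180 + 0 + 180 + 475 + 14 = 966; overall_B = 966/15 = 64.4000.
Difference = 60.8000 − 64.4000 = -3.6000 ≈ -3.6.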